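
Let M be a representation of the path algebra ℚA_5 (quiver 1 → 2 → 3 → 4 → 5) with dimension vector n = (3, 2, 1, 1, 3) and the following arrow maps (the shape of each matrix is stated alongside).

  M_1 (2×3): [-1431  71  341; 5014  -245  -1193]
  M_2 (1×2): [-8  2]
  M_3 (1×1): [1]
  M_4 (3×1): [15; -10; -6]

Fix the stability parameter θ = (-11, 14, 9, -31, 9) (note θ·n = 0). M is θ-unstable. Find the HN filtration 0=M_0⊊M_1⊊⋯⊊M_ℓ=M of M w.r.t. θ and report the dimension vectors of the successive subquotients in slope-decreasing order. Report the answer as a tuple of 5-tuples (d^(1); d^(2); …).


Via rank(M_{q-1}∘⋯∘M_p): M ≅ I[1,1], I[1,2], I[1,5], I[5,5]^2.
μ_θ-semistable layers: μ^(1)=14; μ^(2)=9; μ^(3)=-8/3; μ^(4)=-11

((0, 1, 0, 0, 0); (0, 0, 0, 0, 3); (0, 1, 1, 1, 0); (3, 0, 0, 0, 0))


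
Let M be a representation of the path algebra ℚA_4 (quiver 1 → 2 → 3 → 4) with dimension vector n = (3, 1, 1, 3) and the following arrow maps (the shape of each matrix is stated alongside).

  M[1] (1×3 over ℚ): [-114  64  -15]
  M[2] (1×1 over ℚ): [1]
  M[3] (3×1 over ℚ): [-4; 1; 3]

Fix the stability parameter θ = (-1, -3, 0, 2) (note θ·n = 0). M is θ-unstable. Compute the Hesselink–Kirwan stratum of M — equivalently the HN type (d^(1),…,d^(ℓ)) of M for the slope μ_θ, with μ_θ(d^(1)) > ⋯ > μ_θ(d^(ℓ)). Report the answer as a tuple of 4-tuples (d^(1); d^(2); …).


Barcode: M ≅ I[1,1]^2, I[1,4], I[4,4]^2. HN layers by μ_θ (4 steps, strictly decreasing):
  μ^(1)=2; μ^(2)=0; μ^(3)=-1; μ^(4)=-2

((0, 0, 0, 3); (0, 0, 1, 0); (2, 0, 0, 0); (1, 1, 0, 0))


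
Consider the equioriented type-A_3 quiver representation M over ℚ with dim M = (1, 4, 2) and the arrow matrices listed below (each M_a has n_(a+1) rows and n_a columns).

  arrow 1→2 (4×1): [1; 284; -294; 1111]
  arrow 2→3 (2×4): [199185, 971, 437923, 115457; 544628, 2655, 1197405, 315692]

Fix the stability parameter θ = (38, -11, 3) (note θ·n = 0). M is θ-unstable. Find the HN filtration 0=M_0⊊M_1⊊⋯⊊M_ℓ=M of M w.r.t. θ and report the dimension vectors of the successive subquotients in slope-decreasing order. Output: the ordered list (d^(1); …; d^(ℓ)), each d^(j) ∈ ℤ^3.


Interval decomposition of M: I[1,3], I[2,2]^2, I[2,3].
HN type (ℓ=3): μ^(1)=10; μ^(2)=3; μ^(3)=-11

((1, 1, 1); (0, 0, 1); (0, 3, 0))


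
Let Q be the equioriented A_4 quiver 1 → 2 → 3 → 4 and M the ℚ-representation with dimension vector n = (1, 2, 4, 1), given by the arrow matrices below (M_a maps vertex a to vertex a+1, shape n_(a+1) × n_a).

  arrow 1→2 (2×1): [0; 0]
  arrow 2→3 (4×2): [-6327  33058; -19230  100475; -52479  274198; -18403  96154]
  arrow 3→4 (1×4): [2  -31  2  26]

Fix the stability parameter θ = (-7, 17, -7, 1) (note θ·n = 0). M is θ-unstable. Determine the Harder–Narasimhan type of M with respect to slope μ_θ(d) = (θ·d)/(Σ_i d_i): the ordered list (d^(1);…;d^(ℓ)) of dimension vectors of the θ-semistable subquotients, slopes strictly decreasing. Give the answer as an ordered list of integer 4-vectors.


Barcode: M ≅ I[1,1], I[2,3], I[2,4], I[3,3]^2. HN layers by μ_θ (3 steps, strictly decreasing):
  μ^(1)=5; μ^(2)=11/3; μ^(3)=-7

((0, 1, 1, 0); (0, 1, 1, 1); (1, 0, 2, 0))


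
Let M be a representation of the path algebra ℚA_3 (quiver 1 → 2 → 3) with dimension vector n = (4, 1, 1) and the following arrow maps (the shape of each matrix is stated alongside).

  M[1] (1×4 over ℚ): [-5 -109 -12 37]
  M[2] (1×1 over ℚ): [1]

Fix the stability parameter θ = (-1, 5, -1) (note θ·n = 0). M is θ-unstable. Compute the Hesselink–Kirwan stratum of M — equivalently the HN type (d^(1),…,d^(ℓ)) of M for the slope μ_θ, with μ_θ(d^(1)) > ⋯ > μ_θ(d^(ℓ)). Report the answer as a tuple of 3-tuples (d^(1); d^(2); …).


Via rank(M_{q-1}∘⋯∘M_p): M ≅ I[1,1]^3, I[1,3].
μ_θ-semistable layers: μ^(1)=2; μ^(2)=-1

((0, 1, 1); (4, 0, 0))


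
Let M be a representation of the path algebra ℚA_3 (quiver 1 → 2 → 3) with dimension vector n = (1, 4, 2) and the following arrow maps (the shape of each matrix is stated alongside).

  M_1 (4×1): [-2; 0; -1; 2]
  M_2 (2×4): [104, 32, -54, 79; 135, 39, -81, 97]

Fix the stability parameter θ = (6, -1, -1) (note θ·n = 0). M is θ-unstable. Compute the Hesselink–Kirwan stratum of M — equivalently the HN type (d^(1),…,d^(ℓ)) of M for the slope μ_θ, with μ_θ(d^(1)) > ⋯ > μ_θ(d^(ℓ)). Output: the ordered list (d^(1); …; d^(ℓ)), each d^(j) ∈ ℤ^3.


Barcode: M ≅ I[1,3], I[2,2]^2, I[2,3]. HN layers by μ_θ (2 steps, strictly decreasing):
  μ^(1)=4/3; μ^(2)=-1

((1, 1, 1); (0, 3, 1))


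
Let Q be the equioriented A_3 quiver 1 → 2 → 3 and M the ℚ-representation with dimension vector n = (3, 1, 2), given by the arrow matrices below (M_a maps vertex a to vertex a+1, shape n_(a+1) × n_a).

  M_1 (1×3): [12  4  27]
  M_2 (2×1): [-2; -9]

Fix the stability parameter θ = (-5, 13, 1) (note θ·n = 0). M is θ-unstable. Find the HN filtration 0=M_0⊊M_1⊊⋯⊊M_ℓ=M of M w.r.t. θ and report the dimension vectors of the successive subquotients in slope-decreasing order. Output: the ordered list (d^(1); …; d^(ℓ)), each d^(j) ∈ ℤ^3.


Via rank(M_{q-1}∘⋯∘M_p): M ≅ I[1,1]^2, I[1,3], I[3,3].
μ_θ-semistable layers: μ^(1)=7; μ^(2)=1; μ^(3)=-5

((0, 1, 1); (0, 0, 1); (3, 0, 0))


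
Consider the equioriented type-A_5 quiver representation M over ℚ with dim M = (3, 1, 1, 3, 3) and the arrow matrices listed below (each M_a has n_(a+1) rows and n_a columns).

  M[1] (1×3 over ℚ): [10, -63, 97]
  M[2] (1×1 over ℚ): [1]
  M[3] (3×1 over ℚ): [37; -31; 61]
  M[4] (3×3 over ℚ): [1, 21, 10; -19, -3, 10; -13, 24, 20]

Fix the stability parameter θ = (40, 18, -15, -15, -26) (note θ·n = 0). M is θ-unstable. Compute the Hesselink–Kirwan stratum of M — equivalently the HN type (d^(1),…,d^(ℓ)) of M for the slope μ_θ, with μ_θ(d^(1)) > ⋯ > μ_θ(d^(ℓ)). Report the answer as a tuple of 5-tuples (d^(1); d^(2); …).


Via rank(M_{q-1}∘⋯∘M_p): M ≅ I[1,1]^2, I[1,5], I[4,4], I[4,5], I[5,5].
μ_θ-semistable layers: μ^(1)=40; μ^(2)=2/5; μ^(3)=-15; μ^(4)=-41/2; μ^(5)=-26

((2, 0, 0, 0, 0); (1, 1, 1, 1, 1); (0, 0, 0, 1, 0); (0, 0, 0, 1, 1); (0, 0, 0, 0, 1))


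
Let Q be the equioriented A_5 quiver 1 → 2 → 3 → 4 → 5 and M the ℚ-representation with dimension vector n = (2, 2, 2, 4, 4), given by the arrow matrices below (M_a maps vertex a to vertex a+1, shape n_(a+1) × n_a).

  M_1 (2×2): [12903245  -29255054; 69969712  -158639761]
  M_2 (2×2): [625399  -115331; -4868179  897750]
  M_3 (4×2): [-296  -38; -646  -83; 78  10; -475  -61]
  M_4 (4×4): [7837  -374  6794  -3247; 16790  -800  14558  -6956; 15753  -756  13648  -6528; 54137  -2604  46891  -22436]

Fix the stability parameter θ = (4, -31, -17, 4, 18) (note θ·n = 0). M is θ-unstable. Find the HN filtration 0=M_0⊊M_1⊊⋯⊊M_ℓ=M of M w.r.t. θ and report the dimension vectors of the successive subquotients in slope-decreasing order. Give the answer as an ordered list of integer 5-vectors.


Via rank(M_{q-1}∘⋯∘M_p): M ≅ I[1,5]^2, I[4,4], I[4,5], I[5,5].
μ_θ-semistable layers: μ^(1)=18; μ^(2)=4; μ^(3)=-44/3

((0, 0, 0, 0, 4); (0, 0, 0, 4, 0); (2, 2, 2, 0, 0))


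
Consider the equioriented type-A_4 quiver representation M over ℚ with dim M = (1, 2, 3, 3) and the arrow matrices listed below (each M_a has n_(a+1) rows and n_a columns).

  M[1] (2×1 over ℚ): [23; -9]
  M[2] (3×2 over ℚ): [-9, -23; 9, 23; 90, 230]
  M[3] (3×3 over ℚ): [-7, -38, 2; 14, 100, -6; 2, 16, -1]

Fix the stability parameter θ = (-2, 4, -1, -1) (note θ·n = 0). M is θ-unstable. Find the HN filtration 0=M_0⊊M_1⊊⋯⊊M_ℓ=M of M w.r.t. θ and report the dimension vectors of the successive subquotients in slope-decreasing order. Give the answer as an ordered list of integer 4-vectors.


Via rank(M_{q-1}∘⋯∘M_p): M ≅ I[1,2], I[2,4], I[3,3], I[3,4], I[4,4].
μ_θ-semistable layers: μ^(1)=4; μ^(2)=2/3; μ^(3)=-1; μ^(4)=-2

((0, 1, 0, 0); (0, 1, 1, 1); (0, 0, 2, 2); (1, 0, 0, 0))


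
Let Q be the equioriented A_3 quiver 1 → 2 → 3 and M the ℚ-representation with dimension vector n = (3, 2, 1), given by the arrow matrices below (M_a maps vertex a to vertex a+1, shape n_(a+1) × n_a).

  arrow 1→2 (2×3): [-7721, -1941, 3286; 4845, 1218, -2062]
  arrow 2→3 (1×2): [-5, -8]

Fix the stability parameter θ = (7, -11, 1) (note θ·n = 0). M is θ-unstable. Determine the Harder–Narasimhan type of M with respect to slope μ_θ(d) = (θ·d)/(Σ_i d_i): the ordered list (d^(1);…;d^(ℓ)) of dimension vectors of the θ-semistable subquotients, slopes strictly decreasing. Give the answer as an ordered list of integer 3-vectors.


Via rank(M_{q-1}∘⋯∘M_p): M ≅ I[1,1], I[1,2], I[1,3].
μ_θ-semistable layers: μ^(1)=7; μ^(2)=1; μ^(3)=-2

((1, 0, 0); (0, 0, 1); (2, 2, 0))


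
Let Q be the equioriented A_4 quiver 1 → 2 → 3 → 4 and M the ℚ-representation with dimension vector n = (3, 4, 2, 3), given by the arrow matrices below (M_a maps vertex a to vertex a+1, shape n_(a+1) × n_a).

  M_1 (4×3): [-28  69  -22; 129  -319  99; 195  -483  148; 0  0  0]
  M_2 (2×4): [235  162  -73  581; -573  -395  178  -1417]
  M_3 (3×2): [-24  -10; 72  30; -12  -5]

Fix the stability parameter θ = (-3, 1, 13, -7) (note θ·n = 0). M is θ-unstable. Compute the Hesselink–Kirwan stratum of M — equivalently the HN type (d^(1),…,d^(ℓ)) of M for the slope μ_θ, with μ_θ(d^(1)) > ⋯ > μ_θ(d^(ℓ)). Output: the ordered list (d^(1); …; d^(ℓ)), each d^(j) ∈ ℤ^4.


Via rank(M_{q-1}∘⋯∘M_p): M ≅ I[1,2], I[1,3], I[1,4], I[2,2], I[4,4]^2.
μ_θ-semistable layers: μ^(1)=13; μ^(2)=3; μ^(3)=1; μ^(4)=-3; μ^(5)=-7

((0, 0, 1, 0); (0, 0, 1, 1); (0, 4, 0, 0); (3, 0, 0, 0); (0, 0, 0, 2))


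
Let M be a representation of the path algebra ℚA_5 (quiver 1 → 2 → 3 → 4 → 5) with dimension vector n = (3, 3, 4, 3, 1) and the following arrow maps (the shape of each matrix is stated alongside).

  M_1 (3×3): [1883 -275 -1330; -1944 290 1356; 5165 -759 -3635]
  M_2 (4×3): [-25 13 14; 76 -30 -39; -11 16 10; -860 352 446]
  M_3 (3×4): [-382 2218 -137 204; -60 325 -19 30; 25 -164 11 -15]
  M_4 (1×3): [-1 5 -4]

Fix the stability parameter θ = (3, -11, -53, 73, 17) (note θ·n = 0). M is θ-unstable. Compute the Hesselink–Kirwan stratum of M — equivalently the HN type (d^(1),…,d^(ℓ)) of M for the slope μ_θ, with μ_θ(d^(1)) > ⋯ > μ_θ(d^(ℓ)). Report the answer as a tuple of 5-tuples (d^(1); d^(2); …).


Barcode: M ≅ I[1,4]^2, I[1,5], I[3,3]. HN layers by μ_θ (4 steps, strictly decreasing):
  μ^(1)=73; μ^(2)=45; μ^(3)=-61/3; μ^(4)=-53

((0, 0, 0, 2, 0); (0, 0, 0, 1, 1); (3, 3, 3, 0, 0); (0, 0, 1, 0, 0))


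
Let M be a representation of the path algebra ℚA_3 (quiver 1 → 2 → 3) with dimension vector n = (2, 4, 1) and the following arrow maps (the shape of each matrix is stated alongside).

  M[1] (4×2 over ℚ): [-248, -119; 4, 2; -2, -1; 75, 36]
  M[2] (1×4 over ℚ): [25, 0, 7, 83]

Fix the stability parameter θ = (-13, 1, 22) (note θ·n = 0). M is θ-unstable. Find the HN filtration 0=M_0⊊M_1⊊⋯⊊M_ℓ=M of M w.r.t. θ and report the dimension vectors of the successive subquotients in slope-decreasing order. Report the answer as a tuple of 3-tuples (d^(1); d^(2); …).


Barcode: M ≅ I[1,2], I[1,3], I[2,2]^2. HN layers by μ_θ (3 steps, strictly decreasing):
  μ^(1)=22; μ^(2)=1; μ^(3)=-13

((0, 0, 1); (0, 4, 0); (2, 0, 0))


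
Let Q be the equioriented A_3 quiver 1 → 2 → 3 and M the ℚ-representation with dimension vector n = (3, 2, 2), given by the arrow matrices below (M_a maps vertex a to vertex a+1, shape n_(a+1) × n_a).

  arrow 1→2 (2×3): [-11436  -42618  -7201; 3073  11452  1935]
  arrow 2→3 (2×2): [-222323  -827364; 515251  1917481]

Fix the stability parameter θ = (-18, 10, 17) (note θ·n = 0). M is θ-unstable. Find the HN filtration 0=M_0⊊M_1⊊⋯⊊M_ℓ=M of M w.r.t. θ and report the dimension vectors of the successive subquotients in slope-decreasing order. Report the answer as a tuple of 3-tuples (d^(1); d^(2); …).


Barcode: M ≅ I[1,1], I[1,3]^2. HN layers by μ_θ (3 steps, strictly decreasing):
  μ^(1)=17; μ^(2)=10; μ^(3)=-18

((0, 0, 2); (0, 2, 0); (3, 0, 0))


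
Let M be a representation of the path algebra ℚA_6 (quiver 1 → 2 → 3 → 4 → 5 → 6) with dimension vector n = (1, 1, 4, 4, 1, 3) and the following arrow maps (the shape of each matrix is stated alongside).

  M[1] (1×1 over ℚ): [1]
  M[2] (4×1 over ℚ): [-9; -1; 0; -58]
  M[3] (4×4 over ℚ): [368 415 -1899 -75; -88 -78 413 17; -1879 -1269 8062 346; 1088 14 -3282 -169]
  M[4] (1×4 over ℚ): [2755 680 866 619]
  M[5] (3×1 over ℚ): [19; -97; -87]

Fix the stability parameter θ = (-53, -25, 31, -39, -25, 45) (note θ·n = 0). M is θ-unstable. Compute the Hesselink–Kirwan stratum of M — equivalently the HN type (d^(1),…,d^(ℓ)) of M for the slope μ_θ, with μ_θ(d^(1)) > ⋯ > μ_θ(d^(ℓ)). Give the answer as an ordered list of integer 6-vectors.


Barcode: M ≅ I[1,6], I[3,4]^3, I[6,6]^2. HN layers by μ_θ (5 steps, strictly decreasing):
  μ^(1)=45; μ^(2)=-4; μ^(3)=-11; μ^(4)=-25; μ^(5)=-53

((0, 0, 0, 0, 0, 3); (0, 0, 3, 3, 0, 0); (0, 0, 1, 1, 1, 0); (0, 1, 0, 0, 0, 0); (1, 0, 0, 0, 0, 0))


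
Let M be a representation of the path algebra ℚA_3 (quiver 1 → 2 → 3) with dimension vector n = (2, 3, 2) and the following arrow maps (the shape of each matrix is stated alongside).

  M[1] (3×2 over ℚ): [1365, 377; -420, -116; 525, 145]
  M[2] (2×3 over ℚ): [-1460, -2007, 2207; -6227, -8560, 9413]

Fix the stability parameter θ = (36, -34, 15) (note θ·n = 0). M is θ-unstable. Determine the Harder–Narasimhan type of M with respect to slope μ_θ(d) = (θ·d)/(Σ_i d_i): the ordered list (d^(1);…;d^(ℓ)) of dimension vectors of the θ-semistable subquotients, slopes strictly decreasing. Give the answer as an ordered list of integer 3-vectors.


Via rank(M_{q-1}∘⋯∘M_p): M ≅ I[1,1], I[1,3], I[2,2], I[2,3].
μ_θ-semistable layers: μ^(1)=36; μ^(2)=15; μ^(3)=1; μ^(4)=-34

((1, 0, 0); (0, 0, 2); (1, 1, 0); (0, 2, 0))


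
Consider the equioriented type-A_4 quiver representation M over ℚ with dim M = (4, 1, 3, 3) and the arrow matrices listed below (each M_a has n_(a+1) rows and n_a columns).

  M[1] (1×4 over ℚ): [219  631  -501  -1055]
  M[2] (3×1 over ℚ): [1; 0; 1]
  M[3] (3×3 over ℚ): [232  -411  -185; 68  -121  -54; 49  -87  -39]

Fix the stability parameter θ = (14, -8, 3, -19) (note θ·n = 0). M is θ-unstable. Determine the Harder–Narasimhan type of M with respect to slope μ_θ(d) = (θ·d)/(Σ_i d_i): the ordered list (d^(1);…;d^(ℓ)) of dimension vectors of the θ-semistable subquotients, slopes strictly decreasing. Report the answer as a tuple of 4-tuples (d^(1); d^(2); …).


Interval decomposition of M: I[1,1]^3, I[1,4], I[3,4]^2.
HN type (ℓ=3): μ^(1)=14; μ^(2)=-5/2; μ^(3)=-8

((3, 0, 0, 0); (1, 1, 1, 1); (0, 0, 2, 2))


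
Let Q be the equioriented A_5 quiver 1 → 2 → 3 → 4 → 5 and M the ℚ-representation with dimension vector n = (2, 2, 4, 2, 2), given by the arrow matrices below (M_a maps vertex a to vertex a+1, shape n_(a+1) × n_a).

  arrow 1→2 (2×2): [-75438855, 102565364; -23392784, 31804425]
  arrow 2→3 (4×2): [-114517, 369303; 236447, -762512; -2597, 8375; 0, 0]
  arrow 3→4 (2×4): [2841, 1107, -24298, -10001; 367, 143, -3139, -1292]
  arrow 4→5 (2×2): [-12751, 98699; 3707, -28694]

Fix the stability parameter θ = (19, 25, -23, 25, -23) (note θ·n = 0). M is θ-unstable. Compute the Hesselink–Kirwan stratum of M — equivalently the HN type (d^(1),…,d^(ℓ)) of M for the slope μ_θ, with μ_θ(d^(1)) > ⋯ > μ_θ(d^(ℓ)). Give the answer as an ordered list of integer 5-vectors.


Barcode: M ≅ I[1,5]^2, I[3,3]^2. HN layers by μ_θ (2 steps, strictly decreasing):
  μ^(1)=23/5; μ^(2)=-23

((2, 2, 2, 2, 2); (0, 0, 2, 0, 0))


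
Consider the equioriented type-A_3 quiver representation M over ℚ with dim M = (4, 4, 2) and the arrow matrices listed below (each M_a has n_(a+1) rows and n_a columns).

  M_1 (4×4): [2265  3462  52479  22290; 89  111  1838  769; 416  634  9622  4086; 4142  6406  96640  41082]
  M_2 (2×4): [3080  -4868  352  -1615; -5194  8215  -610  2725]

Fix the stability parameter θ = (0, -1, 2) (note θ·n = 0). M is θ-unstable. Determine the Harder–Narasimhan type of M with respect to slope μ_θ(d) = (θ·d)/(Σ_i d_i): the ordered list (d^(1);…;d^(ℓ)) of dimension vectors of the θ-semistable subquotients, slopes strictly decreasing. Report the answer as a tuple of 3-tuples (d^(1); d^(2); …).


Via rank(M_{q-1}∘⋯∘M_p): M ≅ I[1,1]^2, I[1,2], I[1,3], I[2,2], I[2,3].
μ_θ-semistable layers: μ^(1)=2; μ^(2)=0; μ^(3)=-1/2; μ^(4)=-1

((0, 0, 2); (2, 0, 0); (2, 2, 0); (0, 2, 0))


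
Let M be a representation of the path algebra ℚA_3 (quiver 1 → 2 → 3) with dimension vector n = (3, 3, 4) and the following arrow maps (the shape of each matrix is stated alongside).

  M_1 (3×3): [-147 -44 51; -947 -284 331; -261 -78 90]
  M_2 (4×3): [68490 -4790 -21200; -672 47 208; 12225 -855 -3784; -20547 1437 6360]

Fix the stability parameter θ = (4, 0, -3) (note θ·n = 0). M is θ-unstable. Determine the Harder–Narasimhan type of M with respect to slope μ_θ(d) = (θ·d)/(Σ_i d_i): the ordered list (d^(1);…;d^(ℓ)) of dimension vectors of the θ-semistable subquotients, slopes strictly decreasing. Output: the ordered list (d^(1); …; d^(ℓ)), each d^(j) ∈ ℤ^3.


Via rank(M_{q-1}∘⋯∘M_p): M ≅ I[1,1], I[1,2], I[1,3], I[2,3], I[3,3]^2.
μ_θ-semistable layers: μ^(1)=4; μ^(2)=2; μ^(3)=1/3; μ^(4)=-3/2; μ^(5)=-3

((1, 0, 0); (1, 1, 0); (1, 1, 1); (0, 1, 1); (0, 0, 2))


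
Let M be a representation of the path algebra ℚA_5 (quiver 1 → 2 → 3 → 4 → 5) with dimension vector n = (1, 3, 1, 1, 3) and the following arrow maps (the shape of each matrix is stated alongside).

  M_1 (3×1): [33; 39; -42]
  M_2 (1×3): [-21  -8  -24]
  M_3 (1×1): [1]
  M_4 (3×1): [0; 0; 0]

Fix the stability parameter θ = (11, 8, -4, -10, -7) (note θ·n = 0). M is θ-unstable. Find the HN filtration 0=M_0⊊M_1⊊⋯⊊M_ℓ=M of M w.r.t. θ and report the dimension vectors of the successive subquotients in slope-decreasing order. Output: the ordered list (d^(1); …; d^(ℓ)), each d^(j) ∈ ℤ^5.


Barcode: M ≅ I[1,4], I[2,2]^2, I[5,5]^3. HN layers by μ_θ (3 steps, strictly decreasing):
  μ^(1)=8; μ^(2)=5/4; μ^(3)=-7

((0, 2, 0, 0, 0); (1, 1, 1, 1, 0); (0, 0, 0, 0, 3))


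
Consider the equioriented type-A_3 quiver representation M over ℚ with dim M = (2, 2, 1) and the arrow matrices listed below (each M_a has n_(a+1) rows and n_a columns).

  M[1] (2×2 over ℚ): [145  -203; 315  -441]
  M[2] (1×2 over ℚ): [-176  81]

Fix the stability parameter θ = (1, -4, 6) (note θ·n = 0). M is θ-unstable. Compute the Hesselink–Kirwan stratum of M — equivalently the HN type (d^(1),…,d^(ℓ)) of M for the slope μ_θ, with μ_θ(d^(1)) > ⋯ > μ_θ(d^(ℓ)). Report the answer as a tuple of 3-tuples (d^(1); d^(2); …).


Via rank(M_{q-1}∘⋯∘M_p): M ≅ I[1,1], I[1,3], I[2,2].
μ_θ-semistable layers: μ^(1)=6; μ^(2)=1; μ^(3)=-3/2; μ^(4)=-4

((0, 0, 1); (1, 0, 0); (1, 1, 0); (0, 1, 0))


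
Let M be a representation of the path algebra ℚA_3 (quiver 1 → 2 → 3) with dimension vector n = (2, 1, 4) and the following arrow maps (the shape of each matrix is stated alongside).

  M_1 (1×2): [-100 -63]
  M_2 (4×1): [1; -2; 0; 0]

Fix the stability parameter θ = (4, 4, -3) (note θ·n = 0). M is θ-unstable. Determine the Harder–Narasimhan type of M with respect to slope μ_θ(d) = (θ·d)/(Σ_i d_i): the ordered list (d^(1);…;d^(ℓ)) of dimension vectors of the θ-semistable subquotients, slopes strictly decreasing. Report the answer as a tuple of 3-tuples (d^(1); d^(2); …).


Interval decomposition of M: I[1,1], I[1,3], I[3,3]^3.
HN type (ℓ=3): μ^(1)=4; μ^(2)=5/3; μ^(3)=-3

((1, 0, 0); (1, 1, 1); (0, 0, 3))


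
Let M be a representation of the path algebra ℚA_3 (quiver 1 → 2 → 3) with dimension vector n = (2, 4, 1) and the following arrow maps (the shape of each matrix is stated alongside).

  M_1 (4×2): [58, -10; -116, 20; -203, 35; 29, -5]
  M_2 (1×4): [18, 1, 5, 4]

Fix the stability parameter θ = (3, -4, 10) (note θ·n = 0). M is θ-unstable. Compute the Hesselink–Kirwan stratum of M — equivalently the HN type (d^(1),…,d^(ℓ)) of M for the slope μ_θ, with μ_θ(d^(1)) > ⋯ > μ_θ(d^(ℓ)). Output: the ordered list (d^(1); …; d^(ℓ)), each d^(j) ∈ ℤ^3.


Via rank(M_{q-1}∘⋯∘M_p): M ≅ I[1,1], I[1,3], I[2,2]^3.
μ_θ-semistable layers: μ^(1)=10; μ^(2)=3; μ^(3)=-1/2; μ^(4)=-4

((0, 0, 1); (1, 0, 0); (1, 1, 0); (0, 3, 0))


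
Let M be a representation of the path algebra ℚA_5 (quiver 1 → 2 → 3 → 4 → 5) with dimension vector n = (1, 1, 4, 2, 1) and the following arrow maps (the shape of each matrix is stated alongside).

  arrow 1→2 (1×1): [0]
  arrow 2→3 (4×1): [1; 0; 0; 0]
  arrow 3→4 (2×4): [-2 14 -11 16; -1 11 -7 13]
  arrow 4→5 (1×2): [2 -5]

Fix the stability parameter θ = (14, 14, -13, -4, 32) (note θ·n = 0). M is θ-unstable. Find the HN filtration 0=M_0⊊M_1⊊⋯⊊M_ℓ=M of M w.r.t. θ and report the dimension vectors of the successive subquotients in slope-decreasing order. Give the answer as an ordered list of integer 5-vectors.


Barcode: M ≅ I[1,1], I[2,5], I[3,3]^2, I[3,4]. HN layers by μ_θ (5 steps, strictly decreasing):
  μ^(1)=32; μ^(2)=14; μ^(3)=-1; μ^(4)=-4; μ^(5)=-13

((0, 0, 0, 0, 1); (1, 0, 0, 0, 0); (0, 1, 1, 1, 0); (0, 0, 0, 1, 0); (0, 0, 3, 0, 0))


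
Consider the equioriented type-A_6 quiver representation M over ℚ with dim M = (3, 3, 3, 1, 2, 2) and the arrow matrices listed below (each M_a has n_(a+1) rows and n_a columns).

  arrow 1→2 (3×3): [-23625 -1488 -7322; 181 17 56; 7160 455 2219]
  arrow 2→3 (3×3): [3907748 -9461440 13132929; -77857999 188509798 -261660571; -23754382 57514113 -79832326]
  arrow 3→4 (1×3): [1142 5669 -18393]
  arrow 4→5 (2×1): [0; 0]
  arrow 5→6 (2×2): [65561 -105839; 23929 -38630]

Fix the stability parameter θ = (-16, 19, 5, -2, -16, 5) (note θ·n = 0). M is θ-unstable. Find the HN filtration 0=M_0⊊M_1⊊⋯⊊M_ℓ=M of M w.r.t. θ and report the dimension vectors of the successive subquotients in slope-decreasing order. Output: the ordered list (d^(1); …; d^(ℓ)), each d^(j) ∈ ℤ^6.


Interval decomposition of M: I[1,3]^2, I[1,4], I[5,6]^2.
HN type (ℓ=4): μ^(1)=12; μ^(2)=22/3; μ^(3)=5; μ^(4)=-16

((0, 2, 2, 0, 0, 0); (0, 1, 1, 1, 0, 0); (0, 0, 0, 0, 0, 2); (3, 0, 0, 0, 2, 0))


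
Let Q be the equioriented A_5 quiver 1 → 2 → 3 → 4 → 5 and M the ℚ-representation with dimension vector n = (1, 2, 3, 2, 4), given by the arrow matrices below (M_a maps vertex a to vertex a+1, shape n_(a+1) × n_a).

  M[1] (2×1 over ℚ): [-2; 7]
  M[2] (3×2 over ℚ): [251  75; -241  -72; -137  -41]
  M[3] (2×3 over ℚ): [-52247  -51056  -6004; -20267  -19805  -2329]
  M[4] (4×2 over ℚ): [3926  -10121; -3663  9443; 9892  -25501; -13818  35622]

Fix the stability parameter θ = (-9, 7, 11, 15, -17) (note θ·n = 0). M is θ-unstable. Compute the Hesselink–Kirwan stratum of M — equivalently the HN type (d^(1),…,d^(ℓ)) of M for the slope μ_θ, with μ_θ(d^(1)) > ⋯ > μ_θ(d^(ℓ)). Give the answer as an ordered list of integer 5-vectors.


Via rank(M_{q-1}∘⋯∘M_p): M ≅ I[1,5], I[2,5], I[3,3], I[5,5]^2.
μ_θ-semistable layers: μ^(1)=11; μ^(2)=4; μ^(3)=-9; μ^(4)=-17

((0, 0, 1, 0, 0); (0, 2, 2, 2, 2); (1, 0, 0, 0, 0); (0, 0, 0, 0, 2))


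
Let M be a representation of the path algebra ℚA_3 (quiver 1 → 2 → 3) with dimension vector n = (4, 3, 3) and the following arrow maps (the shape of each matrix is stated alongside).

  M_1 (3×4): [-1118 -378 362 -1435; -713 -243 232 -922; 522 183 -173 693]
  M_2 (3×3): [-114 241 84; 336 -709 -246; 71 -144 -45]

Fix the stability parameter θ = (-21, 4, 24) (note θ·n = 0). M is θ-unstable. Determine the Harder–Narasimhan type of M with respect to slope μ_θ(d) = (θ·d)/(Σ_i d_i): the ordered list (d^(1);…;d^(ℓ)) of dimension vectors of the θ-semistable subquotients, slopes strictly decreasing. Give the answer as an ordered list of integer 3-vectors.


Interval decomposition of M: I[1,1], I[1,2], I[1,3]^2, I[3,3].
HN type (ℓ=3): μ^(1)=24; μ^(2)=4; μ^(3)=-21

((0, 0, 3); (0, 3, 0); (4, 0, 0))


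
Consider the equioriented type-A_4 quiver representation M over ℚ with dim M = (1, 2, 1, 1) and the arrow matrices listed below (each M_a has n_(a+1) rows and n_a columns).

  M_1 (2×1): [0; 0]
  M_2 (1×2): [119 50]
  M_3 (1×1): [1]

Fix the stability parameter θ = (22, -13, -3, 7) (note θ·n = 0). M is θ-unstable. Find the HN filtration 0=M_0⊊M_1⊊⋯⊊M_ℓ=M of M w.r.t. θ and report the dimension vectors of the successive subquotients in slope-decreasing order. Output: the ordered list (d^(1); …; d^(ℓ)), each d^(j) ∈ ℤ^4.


Via rank(M_{q-1}∘⋯∘M_p): M ≅ I[1,1], I[2,2], I[2,4].
μ_θ-semistable layers: μ^(1)=22; μ^(2)=7; μ^(3)=-3; μ^(4)=-13

((1, 0, 0, 0); (0, 0, 0, 1); (0, 0, 1, 0); (0, 2, 0, 0))


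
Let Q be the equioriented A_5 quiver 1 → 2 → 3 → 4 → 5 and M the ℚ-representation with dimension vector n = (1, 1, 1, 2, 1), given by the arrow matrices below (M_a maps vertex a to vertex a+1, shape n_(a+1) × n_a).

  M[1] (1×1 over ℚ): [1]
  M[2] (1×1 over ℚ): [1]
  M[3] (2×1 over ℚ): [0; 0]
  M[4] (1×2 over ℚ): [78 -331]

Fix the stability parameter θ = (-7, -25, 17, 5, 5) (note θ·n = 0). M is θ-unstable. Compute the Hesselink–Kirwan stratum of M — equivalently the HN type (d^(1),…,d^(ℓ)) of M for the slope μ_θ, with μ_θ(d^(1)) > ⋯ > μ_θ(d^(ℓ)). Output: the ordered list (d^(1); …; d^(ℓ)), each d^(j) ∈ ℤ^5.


Via rank(M_{q-1}∘⋯∘M_p): M ≅ I[1,3], I[4,4], I[4,5].
μ_θ-semistable layers: μ^(1)=17; μ^(2)=5; μ^(3)=-16

((0, 0, 1, 0, 0); (0, 0, 0, 2, 1); (1, 1, 0, 0, 0))


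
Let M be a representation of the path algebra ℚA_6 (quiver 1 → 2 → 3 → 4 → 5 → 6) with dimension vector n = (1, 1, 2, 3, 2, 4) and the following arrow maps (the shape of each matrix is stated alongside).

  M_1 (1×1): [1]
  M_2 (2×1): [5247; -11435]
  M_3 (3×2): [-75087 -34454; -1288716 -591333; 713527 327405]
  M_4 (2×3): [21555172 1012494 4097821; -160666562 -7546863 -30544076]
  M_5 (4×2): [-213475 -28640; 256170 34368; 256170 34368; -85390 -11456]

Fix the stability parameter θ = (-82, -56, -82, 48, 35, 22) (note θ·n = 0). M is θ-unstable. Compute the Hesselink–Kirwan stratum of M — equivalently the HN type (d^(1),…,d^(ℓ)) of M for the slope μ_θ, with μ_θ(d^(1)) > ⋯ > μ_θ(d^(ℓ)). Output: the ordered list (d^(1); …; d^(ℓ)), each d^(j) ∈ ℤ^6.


Via rank(M_{q-1}∘⋯∘M_p): M ≅ I[1,5], I[3,6], I[4,4], I[6,6]^3.
μ_θ-semistable layers: μ^(1)=48; μ^(2)=83/2; μ^(3)=35; μ^(4)=22; μ^(5)=-69; μ^(6)=-82

((0, 0, 0, 1, 0, 0); (0, 0, 0, 1, 1, 0); (0, 0, 0, 1, 1, 1); (0, 0, 0, 0, 0, 3); (0, 1, 1, 0, 0, 0); (1, 0, 1, 0, 0, 0))


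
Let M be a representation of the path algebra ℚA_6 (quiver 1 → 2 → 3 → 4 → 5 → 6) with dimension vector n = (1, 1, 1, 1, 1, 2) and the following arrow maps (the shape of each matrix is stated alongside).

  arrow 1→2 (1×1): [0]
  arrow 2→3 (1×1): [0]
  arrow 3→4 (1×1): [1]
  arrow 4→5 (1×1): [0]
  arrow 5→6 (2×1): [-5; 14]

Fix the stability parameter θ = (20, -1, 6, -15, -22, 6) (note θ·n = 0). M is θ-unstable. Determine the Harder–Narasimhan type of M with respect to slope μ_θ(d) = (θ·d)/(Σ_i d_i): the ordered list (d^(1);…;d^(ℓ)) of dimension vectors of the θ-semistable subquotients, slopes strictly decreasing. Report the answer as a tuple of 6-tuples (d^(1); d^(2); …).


Barcode: M ≅ I[1,1], I[2,2], I[3,4], I[5,6], I[6,6]. HN layers by μ_θ (5 steps, strictly decreasing):
  μ^(1)=20; μ^(2)=6; μ^(3)=-1; μ^(4)=-9/2; μ^(5)=-22

((1, 0, 0, 0, 0, 0); (0, 0, 0, 0, 0, 2); (0, 1, 0, 0, 0, 0); (0, 0, 1, 1, 0, 0); (0, 0, 0, 0, 1, 0))


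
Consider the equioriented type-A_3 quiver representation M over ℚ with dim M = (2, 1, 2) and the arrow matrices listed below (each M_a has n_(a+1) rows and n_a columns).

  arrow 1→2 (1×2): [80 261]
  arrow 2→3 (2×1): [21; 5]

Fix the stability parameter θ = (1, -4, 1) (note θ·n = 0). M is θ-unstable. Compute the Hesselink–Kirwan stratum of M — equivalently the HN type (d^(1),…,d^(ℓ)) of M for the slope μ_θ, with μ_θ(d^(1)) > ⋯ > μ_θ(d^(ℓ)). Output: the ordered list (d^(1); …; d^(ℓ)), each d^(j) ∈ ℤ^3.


Interval decomposition of M: I[1,1], I[1,3], I[3,3].
HN type (ℓ=2): μ^(1)=1; μ^(2)=-3/2

((1, 0, 2); (1, 1, 0))


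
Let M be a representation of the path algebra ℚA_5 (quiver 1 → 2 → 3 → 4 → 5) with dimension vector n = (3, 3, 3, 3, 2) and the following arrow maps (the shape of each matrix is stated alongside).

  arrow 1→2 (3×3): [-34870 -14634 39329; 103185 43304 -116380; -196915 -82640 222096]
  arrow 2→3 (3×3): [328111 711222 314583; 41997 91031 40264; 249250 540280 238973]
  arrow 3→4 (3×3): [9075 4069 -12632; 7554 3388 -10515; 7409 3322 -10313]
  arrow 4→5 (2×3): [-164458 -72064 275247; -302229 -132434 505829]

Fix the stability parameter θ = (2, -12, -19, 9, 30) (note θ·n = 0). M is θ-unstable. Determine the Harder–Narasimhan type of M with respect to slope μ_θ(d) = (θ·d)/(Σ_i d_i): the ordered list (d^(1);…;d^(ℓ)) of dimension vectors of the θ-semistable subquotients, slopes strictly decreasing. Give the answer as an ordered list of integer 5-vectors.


Barcode: M ≅ I[1,1], I[1,5]^2, I[2,4]. HN layers by μ_θ (5 steps, strictly decreasing):
  μ^(1)=30; μ^(2)=9; μ^(3)=2; μ^(4)=-29/3; μ^(5)=-31/2

((0, 0, 0, 0, 2); (0, 0, 0, 3, 0); (1, 0, 0, 0, 0); (2, 2, 2, 0, 0); (0, 1, 1, 0, 0))


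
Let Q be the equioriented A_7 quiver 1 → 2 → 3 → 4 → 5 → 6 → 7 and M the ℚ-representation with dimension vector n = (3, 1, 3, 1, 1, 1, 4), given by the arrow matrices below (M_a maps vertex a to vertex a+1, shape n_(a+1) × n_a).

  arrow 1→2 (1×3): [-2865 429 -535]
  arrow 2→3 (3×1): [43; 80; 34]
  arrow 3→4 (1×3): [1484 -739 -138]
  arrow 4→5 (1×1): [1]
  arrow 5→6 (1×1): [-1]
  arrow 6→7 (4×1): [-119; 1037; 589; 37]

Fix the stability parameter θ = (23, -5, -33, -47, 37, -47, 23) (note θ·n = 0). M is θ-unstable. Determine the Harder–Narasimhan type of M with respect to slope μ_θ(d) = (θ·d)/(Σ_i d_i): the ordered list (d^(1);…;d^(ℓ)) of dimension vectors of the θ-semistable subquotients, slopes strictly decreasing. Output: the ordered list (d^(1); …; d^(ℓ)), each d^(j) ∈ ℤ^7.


Interval decomposition of M: I[1,1]^2, I[1,3], I[3,3], I[3,7], I[7,7]^3.
HN type (ℓ=4): μ^(1)=23; μ^(2)=-5; μ^(3)=-33; μ^(4)=-40

((2, 0, 0, 0, 0, 0, 4); (1, 1, 1, 0, 1, 1, 0); (0, 0, 1, 0, 0, 0, 0); (0, 0, 1, 1, 0, 0, 0))


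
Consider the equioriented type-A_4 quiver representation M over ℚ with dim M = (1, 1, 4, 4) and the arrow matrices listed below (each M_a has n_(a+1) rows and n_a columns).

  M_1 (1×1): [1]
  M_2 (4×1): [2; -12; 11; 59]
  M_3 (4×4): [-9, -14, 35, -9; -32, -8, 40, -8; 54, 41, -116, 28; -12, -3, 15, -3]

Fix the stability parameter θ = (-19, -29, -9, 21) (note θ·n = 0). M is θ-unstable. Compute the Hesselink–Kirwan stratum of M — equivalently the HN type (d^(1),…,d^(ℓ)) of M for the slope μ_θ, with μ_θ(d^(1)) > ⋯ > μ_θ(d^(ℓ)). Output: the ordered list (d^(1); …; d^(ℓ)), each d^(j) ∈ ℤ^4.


Interval decomposition of M: I[1,4], I[3,3], I[3,4]^2, I[4,4].
HN type (ℓ=3): μ^(1)=21; μ^(2)=-9; μ^(3)=-24

((0, 0, 0, 4); (0, 0, 4, 0); (1, 1, 0, 0))


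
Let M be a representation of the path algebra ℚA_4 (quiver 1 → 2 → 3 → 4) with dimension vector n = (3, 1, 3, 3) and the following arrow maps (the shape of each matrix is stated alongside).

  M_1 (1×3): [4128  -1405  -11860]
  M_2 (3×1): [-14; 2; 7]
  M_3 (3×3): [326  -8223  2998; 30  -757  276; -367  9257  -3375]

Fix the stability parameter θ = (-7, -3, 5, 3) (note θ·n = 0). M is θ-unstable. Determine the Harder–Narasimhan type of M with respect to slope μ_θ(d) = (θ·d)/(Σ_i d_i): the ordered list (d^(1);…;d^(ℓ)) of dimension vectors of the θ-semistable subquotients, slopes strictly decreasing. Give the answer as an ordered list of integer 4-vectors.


Interval decomposition of M: I[1,1]^2, I[1,4], I[3,4]^2.
HN type (ℓ=3): μ^(1)=4; μ^(2)=-3; μ^(3)=-7

((0, 0, 3, 3); (0, 1, 0, 0); (3, 0, 0, 0))


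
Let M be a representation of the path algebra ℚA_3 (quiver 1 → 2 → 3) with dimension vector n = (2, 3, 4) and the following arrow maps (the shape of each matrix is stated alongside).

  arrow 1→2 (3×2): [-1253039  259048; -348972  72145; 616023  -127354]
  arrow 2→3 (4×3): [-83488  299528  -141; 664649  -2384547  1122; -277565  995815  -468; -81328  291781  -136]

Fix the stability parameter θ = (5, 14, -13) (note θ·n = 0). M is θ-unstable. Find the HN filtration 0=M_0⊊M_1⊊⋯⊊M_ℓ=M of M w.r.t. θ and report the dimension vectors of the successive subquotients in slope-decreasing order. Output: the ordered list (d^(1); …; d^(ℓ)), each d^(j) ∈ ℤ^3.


Barcode: M ≅ I[1,3]^2, I[2,3], I[3,3]. HN layers by μ_θ (3 steps, strictly decreasing):
  μ^(1)=2; μ^(2)=1/2; μ^(3)=-13

((2, 2, 2); (0, 1, 1); (0, 0, 1))


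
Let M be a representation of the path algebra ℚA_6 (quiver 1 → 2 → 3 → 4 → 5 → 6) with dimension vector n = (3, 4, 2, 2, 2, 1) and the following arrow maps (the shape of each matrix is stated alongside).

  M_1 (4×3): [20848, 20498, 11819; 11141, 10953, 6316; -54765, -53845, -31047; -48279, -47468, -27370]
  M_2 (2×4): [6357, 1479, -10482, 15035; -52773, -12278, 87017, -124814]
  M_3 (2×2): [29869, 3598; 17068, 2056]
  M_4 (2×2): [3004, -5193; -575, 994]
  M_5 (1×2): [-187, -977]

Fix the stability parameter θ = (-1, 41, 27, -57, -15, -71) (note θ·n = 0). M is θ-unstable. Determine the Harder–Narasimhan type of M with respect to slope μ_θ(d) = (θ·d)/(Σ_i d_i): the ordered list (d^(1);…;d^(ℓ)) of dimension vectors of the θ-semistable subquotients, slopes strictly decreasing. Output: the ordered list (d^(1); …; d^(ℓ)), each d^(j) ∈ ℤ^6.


Via rank(M_{q-1}∘⋯∘M_p): M ≅ I[1,2], I[1,3], I[1,6], I[2,2], I[4,5].
μ_θ-semistable layers: μ^(1)=41; μ^(2)=34; μ^(3)=-1; μ^(4)=-38/3; μ^(5)=-15; μ^(6)=-57

((0, 2, 0, 0, 0, 0); (0, 1, 1, 0, 0, 0); (2, 0, 0, 0, 0, 0); (1, 1, 1, 1, 1, 1); (0, 0, 0, 0, 1, 0); (0, 0, 0, 1, 0, 0))


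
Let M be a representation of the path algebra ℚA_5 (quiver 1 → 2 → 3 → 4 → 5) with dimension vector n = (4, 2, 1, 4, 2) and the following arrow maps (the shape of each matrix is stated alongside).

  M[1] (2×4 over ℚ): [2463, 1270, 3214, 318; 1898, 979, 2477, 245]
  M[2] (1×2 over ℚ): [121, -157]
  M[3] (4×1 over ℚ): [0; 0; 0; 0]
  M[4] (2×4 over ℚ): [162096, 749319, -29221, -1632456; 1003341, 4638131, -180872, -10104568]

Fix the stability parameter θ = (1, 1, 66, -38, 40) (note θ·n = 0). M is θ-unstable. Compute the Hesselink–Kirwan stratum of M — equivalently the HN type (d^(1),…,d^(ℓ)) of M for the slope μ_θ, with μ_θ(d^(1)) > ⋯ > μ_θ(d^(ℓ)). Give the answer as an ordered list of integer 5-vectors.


Via rank(M_{q-1}∘⋯∘M_p): M ≅ I[1,1]^2, I[1,2], I[1,3], I[4,4]^2, I[4,5]^2.
μ_θ-semistable layers: μ^(1)=66; μ^(2)=40; μ^(3)=1; μ^(4)=-38

((0, 0, 1, 0, 0); (0, 0, 0, 0, 2); (4, 2, 0, 0, 0); (0, 0, 0, 4, 0))


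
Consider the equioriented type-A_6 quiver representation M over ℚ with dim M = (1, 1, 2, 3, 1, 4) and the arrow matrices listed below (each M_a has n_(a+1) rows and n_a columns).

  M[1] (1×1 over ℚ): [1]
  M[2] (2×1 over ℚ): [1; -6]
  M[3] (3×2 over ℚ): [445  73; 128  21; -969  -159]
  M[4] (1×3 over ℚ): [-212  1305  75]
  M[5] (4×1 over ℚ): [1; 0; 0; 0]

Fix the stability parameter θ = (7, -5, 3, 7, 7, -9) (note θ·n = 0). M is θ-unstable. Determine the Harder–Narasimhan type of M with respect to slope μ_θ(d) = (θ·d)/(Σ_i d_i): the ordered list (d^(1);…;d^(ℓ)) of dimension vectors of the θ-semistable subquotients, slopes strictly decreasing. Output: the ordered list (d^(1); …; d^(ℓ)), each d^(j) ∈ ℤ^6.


Barcode: M ≅ I[1,6], I[3,4], I[4,4], I[6,6]^3. HN layers by μ_θ (5 steps, strictly decreasing):
  μ^(1)=7; μ^(2)=3; μ^(3)=2; μ^(4)=1; μ^(5)=-9

((0, 0, 0, 2, 0, 0); (0, 0, 1, 0, 0, 0); (0, 0, 1, 1, 1, 1); (1, 1, 0, 0, 0, 0); (0, 0, 0, 0, 0, 3))


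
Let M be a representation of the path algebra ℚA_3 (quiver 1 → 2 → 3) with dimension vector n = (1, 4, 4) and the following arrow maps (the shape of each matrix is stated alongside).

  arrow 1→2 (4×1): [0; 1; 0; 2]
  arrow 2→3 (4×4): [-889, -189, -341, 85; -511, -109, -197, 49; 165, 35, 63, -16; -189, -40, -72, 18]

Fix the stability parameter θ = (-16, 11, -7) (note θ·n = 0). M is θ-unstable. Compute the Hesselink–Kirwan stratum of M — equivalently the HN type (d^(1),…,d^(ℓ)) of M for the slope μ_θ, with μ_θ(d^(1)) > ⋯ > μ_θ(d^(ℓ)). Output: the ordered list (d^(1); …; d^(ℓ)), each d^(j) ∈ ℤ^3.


Via rank(M_{q-1}∘⋯∘M_p): M ≅ I[1,3], I[2,2], I[2,3]^2, I[3,3].
μ_θ-semistable layers: μ^(1)=11; μ^(2)=2; μ^(3)=-7; μ^(4)=-16

((0, 1, 0); (0, 3, 3); (0, 0, 1); (1, 0, 0))


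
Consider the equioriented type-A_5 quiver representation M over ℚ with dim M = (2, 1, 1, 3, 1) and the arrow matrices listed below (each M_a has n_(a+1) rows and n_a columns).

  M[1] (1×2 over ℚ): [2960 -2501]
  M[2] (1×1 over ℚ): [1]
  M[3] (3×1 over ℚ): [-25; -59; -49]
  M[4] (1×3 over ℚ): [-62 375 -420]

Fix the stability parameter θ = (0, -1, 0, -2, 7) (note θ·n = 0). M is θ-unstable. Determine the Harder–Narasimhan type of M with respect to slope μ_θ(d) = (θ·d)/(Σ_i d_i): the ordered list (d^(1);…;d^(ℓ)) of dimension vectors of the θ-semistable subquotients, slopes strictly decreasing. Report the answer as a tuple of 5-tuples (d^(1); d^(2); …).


Interval decomposition of M: I[1,1], I[1,5], I[4,4]^2.
HN type (ℓ=4): μ^(1)=7; μ^(2)=0; μ^(3)=-3/4; μ^(4)=-2

((0, 0, 0, 0, 1); (1, 0, 0, 0, 0); (1, 1, 1, 1, 0); (0, 0, 0, 2, 0))


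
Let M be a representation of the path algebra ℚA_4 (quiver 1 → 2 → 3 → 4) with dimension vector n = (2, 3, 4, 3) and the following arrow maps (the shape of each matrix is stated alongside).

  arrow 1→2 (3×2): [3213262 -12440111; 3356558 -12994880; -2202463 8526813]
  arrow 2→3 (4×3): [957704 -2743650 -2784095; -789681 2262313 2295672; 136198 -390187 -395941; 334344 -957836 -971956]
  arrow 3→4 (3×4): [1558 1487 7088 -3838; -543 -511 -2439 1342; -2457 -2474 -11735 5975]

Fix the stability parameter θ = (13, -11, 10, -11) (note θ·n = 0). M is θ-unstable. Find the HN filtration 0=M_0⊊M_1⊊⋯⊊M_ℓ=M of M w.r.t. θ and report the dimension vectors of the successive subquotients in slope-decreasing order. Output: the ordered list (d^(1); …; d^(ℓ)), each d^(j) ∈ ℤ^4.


Interval decomposition of M: I[1,3], I[1,4], I[2,4], I[3,4].
HN type (ℓ=5): μ^(1)=10; μ^(2)=1; μ^(3)=1/4; μ^(4)=-1/2; μ^(5)=-11

((0, 0, 1, 0); (1, 1, 0, 0); (1, 1, 1, 1); (0, 0, 2, 2); (0, 1, 0, 0))


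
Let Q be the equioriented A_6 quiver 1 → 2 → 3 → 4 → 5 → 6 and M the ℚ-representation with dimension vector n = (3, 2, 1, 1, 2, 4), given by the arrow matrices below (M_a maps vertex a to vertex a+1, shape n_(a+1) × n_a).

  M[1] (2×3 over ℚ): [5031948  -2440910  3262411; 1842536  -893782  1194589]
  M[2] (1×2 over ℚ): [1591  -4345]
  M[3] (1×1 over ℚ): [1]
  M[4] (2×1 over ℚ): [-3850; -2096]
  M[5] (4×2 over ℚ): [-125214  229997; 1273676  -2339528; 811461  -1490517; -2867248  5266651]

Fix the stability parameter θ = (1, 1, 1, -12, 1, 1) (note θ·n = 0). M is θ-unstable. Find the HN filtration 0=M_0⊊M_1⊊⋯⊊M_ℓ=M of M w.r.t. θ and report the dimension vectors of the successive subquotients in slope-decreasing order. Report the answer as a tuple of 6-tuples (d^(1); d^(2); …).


Barcode: M ≅ I[1,1], I[1,2], I[1,6], I[5,6], I[6,6]^2. HN layers by μ_θ (2 steps, strictly decreasing):
  μ^(1)=1; μ^(2)=-9/4

((2, 1, 0, 0, 2, 4); (1, 1, 1, 1, 0, 0))
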